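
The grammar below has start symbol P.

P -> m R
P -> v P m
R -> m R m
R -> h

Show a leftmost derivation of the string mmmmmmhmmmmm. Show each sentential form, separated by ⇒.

P ⇒ mR   [P -> m R]
mR ⇒ mmRm   [R -> m R m]
mmRm ⇒ mmmRmm   [R -> m R m]
mmmRmm ⇒ mmmmRmmm   [R -> m R m]
mmmmRmmm ⇒ mmmmmRmmmm   [R -> m R m]
mmmmmRmmmm ⇒ mmmmmmRmmmmm   [R -> m R m]
mmmmmmRmmmmm ⇒ mmmmmmhmmmmm   [R -> h]

P ⇒ mR ⇒ mmRm ⇒ mmmRmm ⇒ mmmmRmmm ⇒ mmmmmRmmmm ⇒ mmmmmmRmmmmm ⇒ mmmmmmhmmmmm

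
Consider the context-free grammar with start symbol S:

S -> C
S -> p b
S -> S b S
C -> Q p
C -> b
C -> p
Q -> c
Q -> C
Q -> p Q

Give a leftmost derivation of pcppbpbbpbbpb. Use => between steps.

S => SbS => SbSbS => CbSbS => QpbSbS => CpbSbS => QppbSbS => pQppbSbS => pcppbSbS => pcppbpbbS => pcppbpbbSbS => pcppbpbbpbbS => pcppbpbbpbbpb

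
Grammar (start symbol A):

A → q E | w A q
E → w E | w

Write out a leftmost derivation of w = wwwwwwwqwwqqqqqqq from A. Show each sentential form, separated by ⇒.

A ⇒ wAq ⇒ wwAqq ⇒ wwwAqqq ⇒ wwwwAqqqq ⇒ wwwwwAqqqqq ⇒ wwwwwwAqqqqqq ⇒ wwwwwwwAqqqqqqq ⇒ wwwwwwwqEqqqqqqq ⇒ wwwwwwwqwEqqqqqqq ⇒ wwwwwwwqwwqqqqqqq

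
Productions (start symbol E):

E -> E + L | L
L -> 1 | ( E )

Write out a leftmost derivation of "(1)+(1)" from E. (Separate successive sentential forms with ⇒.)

E ⇒ E+L   [E -> E + L]
E+L ⇒ L+L   [E -> L]
L+L ⇒ (E)+L   [L -> ( E )]
(E)+L ⇒ (L)+L   [E -> L]
(L)+L ⇒ (1)+L   [L -> 1]
(1)+L ⇒ (1)+(E)   [L -> ( E )]
(1)+(E) ⇒ (1)+(L)   [E -> L]
(1)+(L) ⇒ (1)+(1)   [L -> 1]

E ⇒ E+L ⇒ L+L ⇒ (E)+L ⇒ (L)+L ⇒ (1)+L ⇒ (1)+(E) ⇒ (1)+(L) ⇒ (1)+(1)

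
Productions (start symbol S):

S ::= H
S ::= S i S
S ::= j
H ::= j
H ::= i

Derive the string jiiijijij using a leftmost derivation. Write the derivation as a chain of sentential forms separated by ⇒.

S ⇒ SiS   [S ::= S i S]
SiS ⇒ SiSiS   [S ::= S i S]
SiSiS ⇒ jiSiS   [S ::= j]
jiSiS ⇒ jiSiSiS   [S ::= S i S]
jiSiSiS ⇒ jiHiSiS   [S ::= H]
jiHiSiS ⇒ jiiiSiS   [H ::= i]
jiiiSiS ⇒ jiiiSiSiS   [S ::= S i S]
jiiiSiSiS ⇒ jiiijiSiS   [S ::= j]
jiiijiSiS ⇒ jiiijijiS   [S ::= j]
jiiijijiS ⇒ jiiijijij   [S ::= j]

S ⇒ SiS ⇒ SiSiS ⇒ jiSiS ⇒ jiSiSiS ⇒ jiHiSiS ⇒ jiiiSiS ⇒ jiiiSiSiS ⇒ jiiijiSiS ⇒ jiiijijiS ⇒ jiiijijij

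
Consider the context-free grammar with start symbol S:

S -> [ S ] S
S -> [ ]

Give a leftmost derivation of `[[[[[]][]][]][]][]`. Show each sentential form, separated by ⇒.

S ⇒ [S]S ⇒ [[S]S]S ⇒ [[[S]S]S]S ⇒ [[[[S]S]S]S]S ⇒ [[[[[]]S]S]S]S ⇒ [[[[[]][]]S]S]S ⇒ [[[[[]][]][]]S]S ⇒ [[[[[]][]][]][]]S ⇒ [[[[[]][]][]][]][]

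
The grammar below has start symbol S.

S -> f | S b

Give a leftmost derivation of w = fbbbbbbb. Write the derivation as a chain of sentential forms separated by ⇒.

S⇒Sb⇒Sbb⇒Sbbb⇒Sbbbb⇒Sbbbbb⇒Sbbbbbb⇒Sbbbbbbb⇒fbbbbbbb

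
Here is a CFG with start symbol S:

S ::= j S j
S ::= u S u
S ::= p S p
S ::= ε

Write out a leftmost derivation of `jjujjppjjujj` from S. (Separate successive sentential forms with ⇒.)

S⇒jSj⇒jjSjj⇒jjuSujj⇒jjujSjujj⇒jjujjSjjujj⇒jjujjpSpjjujj⇒jjujjppjjujj

S ⇒ jSj   [S ::= j S j]
jSj ⇒ jjSjj   [S ::= j S j]
jjSjj ⇒ jjuSujj   [S ::= u S u]
jjuSujj ⇒ jjujSjujj   [S ::= j S j]
jjujSjujj ⇒ jjujjSjjujj   [S ::= j S j]
jjujjSjjujj ⇒ jjujjpSpjjujj   [S ::= p S p]
jjujjpSpjjujj ⇒ jjujjppjjujj   [S ::= ε]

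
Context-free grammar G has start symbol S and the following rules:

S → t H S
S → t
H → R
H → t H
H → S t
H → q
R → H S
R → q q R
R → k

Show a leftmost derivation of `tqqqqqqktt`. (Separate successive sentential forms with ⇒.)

S ⇒ tHS   [S → t H S]
tHS ⇒ tRS   [H → R]
tRS ⇒ tqqRS   [R → q q R]
tqqRS ⇒ tqqqqRS   [R → q q R]
tqqqqRS ⇒ tqqqqHSS   [R → H S]
tqqqqHSS ⇒ tqqqqRSS   [H → R]
tqqqqRSS ⇒ tqqqqqqRSS   [R → q q R]
tqqqqqqRSS ⇒ tqqqqqqkSS   [R → k]
tqqqqqqkSS ⇒ tqqqqqqktS   [S → t]
tqqqqqqktS ⇒ tqqqqqqktt   [S → t]

S⇒tHS⇒tRS⇒tqqRS⇒tqqqqRS⇒tqqqqHSS⇒tqqqqRSS⇒tqqqqqqRSS⇒tqqqqqqkSS⇒tqqqqqqktS⇒tqqqqqqktt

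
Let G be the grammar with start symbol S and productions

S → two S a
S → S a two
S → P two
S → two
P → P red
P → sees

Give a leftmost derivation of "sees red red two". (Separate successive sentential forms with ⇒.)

S ⇒ P two ⇒ P red two ⇒ P red red two ⇒ sees red red two

S ⇒ P two   [S → P two]
P two ⇒ P red two   [P → P red]
P red two ⇒ P red red two   [P → P red]
P red red two ⇒ sees red red two   [P → sees]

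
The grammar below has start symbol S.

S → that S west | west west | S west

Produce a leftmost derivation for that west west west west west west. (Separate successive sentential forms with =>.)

S => S west   [S → S west]
S west => that S west west   [S → that S west]
that S west west => that S west west west   [S → S west]
that S west west west => that S west west west west   [S → S west]
that S west west west west => that west west west west west west   [S → west west]

S => S west => that S west west => that S west west west => that S west west west west => that west west west west west west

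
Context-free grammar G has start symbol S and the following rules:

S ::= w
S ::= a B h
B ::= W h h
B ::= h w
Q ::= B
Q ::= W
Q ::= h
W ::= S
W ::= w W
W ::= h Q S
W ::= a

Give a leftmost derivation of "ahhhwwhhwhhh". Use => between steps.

S => aBh   [S ::= a B h]
aBh => aWhhh   [B ::= W h h]
aWhhh => ahQShhh   [W ::= h Q S]
ahQShhh => ahBShhh   [Q ::= B]
ahBShhh => ahWhhShhh   [B ::= W h h]
ahWhhShhh => ahhQShhShhh   [W ::= h Q S]
ahhQShhShhh => ahhBShhShhh   [Q ::= B]
ahhBShhShhh => ahhhwShhShhh   [B ::= h w]
ahhhwShhShhh => ahhhwwhhShhh   [S ::= w]
ahhhwwhhShhh => ahhhwwhhwhhh   [S ::= w]

S=>aBh=>aWhhh=>ahQShhh=>ahBShhh=>ahWhhShhh=>ahhQShhShhh=>ahhBShhShhh=>ahhhwShhShhh=>ahhhwwhhShhh=>ahhhwwhhwhhh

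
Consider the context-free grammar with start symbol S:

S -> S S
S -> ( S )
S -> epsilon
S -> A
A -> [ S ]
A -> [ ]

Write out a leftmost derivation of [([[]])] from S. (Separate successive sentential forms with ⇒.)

S⇒A⇒[S]⇒[SS]⇒[(S)S]⇒[(A)S]⇒[([S])S]⇒[([A])S]⇒[([[]])S]⇒[([[]])]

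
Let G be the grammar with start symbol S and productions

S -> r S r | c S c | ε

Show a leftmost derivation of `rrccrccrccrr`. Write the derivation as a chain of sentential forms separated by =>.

S => rSr => rrSrr => rrcScrr => rrccSccrr => rrccrSrccrr => rrccrcScrccrr => rrccrccrccrr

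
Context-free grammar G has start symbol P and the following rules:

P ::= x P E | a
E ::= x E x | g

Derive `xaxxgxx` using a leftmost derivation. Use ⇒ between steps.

P ⇒ xPE ⇒ xaE ⇒ xaxEx ⇒ xaxxExx ⇒ xaxxgxx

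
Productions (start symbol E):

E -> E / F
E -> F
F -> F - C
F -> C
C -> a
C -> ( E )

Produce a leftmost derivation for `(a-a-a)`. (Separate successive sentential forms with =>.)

E=>F=>C=>(E)=>(F)=>(F-C)=>(F-C-C)=>(C-C-C)=>(a-C-C)=>(a-a-C)=>(a-a-a)

E => F   [E -> F]
F => C   [F -> C]
C => (E)   [C -> ( E )]
(E) => (F)   [E -> F]
(F) => (F-C)   [F -> F - C]
(F-C) => (F-C-C)   [F -> F - C]
(F-C-C) => (C-C-C)   [F -> C]
(C-C-C) => (a-C-C)   [C -> a]
(a-C-C) => (a-a-C)   [C -> a]
(a-a-C) => (a-a-a)   [C -> a]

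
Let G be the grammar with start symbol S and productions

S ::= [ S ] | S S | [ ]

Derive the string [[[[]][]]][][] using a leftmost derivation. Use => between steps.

S => SS   [S ::= S S]
SS => SSS   [S ::= S S]
SSS => [S]SS   [S ::= [ S ]]
[S]SS => [[S]]SS   [S ::= [ S ]]
[[S]]SS => [[SS]]SS   [S ::= S S]
[[SS]]SS => [[[S]S]]SS   [S ::= [ S ]]
[[[S]S]]SS => [[[[]]S]]SS   [S ::= [ ]]
[[[[]]S]]SS => [[[[]][]]]SS   [S ::= [ ]]
[[[[]][]]]SS => [[[[]][]]][]S   [S ::= [ ]]
[[[[]][]]][]S => [[[[]][]]][][]   [S ::= [ ]]

S => SS => SSS => [S]SS => [[S]]SS => [[SS]]SS => [[[S]S]]SS => [[[[]]S]]SS => [[[[]][]]]SS => [[[[]][]]][]S => [[[[]][]]][][]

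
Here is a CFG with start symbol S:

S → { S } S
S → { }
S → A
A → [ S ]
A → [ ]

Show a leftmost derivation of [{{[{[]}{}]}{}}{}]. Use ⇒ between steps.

S ⇒ A ⇒ [S] ⇒ [{S}S] ⇒ [{{S}S}S] ⇒ [{{A}S}S] ⇒ [{{[S]}S}S] ⇒ [{{[{S}S]}S}S] ⇒ [{{[{A}S]}S}S] ⇒ [{{[{[]}S]}S}S] ⇒ [{{[{[]}{}]}S}S] ⇒ [{{[{[]}{}]}{}}S] ⇒ [{{[{[]}{}]}{}}{}]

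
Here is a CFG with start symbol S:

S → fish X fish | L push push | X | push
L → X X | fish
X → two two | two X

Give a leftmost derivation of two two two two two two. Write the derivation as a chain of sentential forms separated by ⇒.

S ⇒ X   [S → X]
X ⇒ two X   [X → two X]
two X ⇒ two two X   [X → two X]
two two X ⇒ two two two X   [X → two X]
two two two X ⇒ two two two two X   [X → two X]
two two two two X ⇒ two two two two two two   [X → two two]

S ⇒ X ⇒ two X ⇒ two two X ⇒ two two two X ⇒ two two two two X ⇒ two two two two two two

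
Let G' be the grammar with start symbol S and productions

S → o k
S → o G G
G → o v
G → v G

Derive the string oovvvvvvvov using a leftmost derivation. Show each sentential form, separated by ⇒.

S ⇒ oGG ⇒ oovG ⇒ oovvG ⇒ oovvvG ⇒ oovvvvG ⇒ oovvvvvG ⇒ oovvvvvvG ⇒ oovvvvvvvG ⇒ oovvvvvvvov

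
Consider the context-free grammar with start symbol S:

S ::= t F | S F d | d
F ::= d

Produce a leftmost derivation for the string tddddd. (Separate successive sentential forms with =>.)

S => SFd => SFdFd => tFFdFd => tdFdFd => tdddFd => tddddd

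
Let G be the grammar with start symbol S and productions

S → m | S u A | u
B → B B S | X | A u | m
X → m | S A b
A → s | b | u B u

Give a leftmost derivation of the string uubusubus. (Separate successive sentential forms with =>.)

S=>SuA=>SuAuA=>SuAuAuA=>SuAuAuAuA=>uuAuAuAuA=>uubuAuAuA=>uubusuAuA=>uubusubuA=>uubusubus

S => SuA   [S → S u A]
SuA => SuAuA   [S → S u A]
SuAuA => SuAuAuA   [S → S u A]
SuAuAuA => SuAuAuAuA   [S → S u A]
SuAuAuAuA => uuAuAuAuA   [S → u]
uuAuAuAuA => uubuAuAuA   [A → b]
uubuAuAuA => uubusuAuA   [A → s]
uubusuAuA => uubusubuA   [A → b]
uubusubuA => uubusubus   [A → s]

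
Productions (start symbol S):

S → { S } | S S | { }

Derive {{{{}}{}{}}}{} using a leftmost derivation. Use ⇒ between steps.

S ⇒ SS ⇒ {S}S ⇒ {{S}}S ⇒ {{SS}}S ⇒ {{{S}S}}S ⇒ {{{{}}S}}S ⇒ {{{{}}SS}}S ⇒ {{{{}}{}S}}S ⇒ {{{{}}{}{}}}S ⇒ {{{{}}{}{}}}{}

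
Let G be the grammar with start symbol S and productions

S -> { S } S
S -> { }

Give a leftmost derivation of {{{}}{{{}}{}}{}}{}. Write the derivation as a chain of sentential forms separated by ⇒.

S ⇒ {S}S ⇒ {{S}S}S ⇒ {{{}}S}S ⇒ {{{}}{S}S}S ⇒ {{{}}{{S}S}S}S ⇒ {{{}}{{{}}S}S}S ⇒ {{{}}{{{}}{}}S}S ⇒ {{{}}{{{}}{}}{}}S ⇒ {{{}}{{{}}{}}{}}{}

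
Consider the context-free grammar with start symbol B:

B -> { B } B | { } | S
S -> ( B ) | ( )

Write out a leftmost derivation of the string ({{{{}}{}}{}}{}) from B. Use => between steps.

B => S => (B) => ({B}B) => ({{B}B}B) => ({{{B}B}B}B) => ({{{{}}B}B}B) => ({{{{}}{}}B}B) => ({{{{}}{}}{}}B) => ({{{{}}{}}{}}{})

B => S   [B -> S]
S => (B)   [S -> ( B )]
(B) => ({B}B)   [B -> { B } B]
({B}B) => ({{B}B}B)   [B -> { B } B]
({{B}B}B) => ({{{B}B}B}B)   [B -> { B } B]
({{{B}B}B}B) => ({{{{}}B}B}B)   [B -> { }]
({{{{}}B}B}B) => ({{{{}}{}}B}B)   [B -> { }]
({{{{}}{}}B}B) => ({{{{}}{}}{}}B)   [B -> { }]
({{{{}}{}}{}}B) => ({{{{}}{}}{}}{})   [B -> { }]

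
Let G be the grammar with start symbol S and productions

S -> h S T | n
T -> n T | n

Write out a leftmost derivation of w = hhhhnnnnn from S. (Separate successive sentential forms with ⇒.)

S ⇒ hST   [S -> h S T]
hST ⇒ hhSTT   [S -> h S T]
hhSTT ⇒ hhhSTTT   [S -> h S T]
hhhSTTT ⇒ hhhhSTTTT   [S -> h S T]
hhhhSTTTT ⇒ hhhhnTTTT   [S -> n]
hhhhnTTTT ⇒ hhhhnnTTT   [T -> n]
hhhhnnTTT ⇒ hhhhnnnTT   [T -> n]
hhhhnnnTT ⇒ hhhhnnnnT   [T -> n]
hhhhnnnnT ⇒ hhhhnnnnn   [T -> n]

S⇒hST⇒hhSTT⇒hhhSTTT⇒hhhhSTTTT⇒hhhhnTTTT⇒hhhhnnTTT⇒hhhhnnnTT⇒hhhhnnnnT⇒hhhhnnnnn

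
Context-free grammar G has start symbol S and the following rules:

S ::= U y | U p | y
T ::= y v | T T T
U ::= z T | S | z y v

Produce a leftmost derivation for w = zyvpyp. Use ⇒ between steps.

S ⇒ Up ⇒ Sp ⇒ Uyp ⇒ Syp ⇒ Upyp ⇒ zyvpyp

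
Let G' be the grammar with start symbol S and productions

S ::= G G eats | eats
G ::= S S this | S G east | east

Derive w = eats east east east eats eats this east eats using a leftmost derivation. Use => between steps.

S => G G eats => S S this G eats => G G eats S this G eats => S G east G eats S this G eats => eats G east G eats S this G eats => eats east east G eats S this G eats => eats east east east eats S this G eats => eats east east east eats eats this G eats => eats east east east eats eats this east eats

S => G G eats   [S ::= G G eats]
G G eats => S S this G eats   [G ::= S S this]
S S this G eats => G G eats S this G eats   [S ::= G G eats]
G G eats S this G eats => S G east G eats S this G eats   [G ::= S G east]
S G east G eats S this G eats => eats G east G eats S this G eats   [S ::= eats]
eats G east G eats S this G eats => eats east east G eats S this G eats   [G ::= east]
eats east east G eats S this G eats => eats east east east eats S this G eats   [G ::= east]
eats east east east eats S this G eats => eats east east east eats eats this G eats   [S ::= eats]
eats east east east eats eats this G eats => eats east east east eats eats this east eats   [G ::= east]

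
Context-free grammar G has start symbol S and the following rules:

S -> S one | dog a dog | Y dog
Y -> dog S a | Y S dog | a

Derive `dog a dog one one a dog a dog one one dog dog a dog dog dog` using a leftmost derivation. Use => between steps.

S => Y dog => Y S dog dog => Y S dog S dog dog => dog S a S dog S dog dog => dog S one a S dog S dog dog => dog S one one a S dog S dog dog => dog Y dog one one a S dog S dog dog => dog a dog one one a S dog S dog dog => dog a dog one one a S one dog S dog dog => dog a dog one one a S one one dog S dog dog => dog a dog one one a dog a dog one one dog S dog dog => dog a dog one one a dog a dog one one dog dog a dog dog dog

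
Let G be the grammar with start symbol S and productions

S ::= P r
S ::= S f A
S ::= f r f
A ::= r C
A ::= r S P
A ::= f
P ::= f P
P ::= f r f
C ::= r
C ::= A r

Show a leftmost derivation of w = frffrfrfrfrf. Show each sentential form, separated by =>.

S => SfA => frffA => frffrSP => frffrPrP => frffrfrfrP => frffrfrfrfrf

S => SfA   [S ::= S f A]
SfA => frffA   [S ::= f r f]
frffA => frffrSP   [A ::= r S P]
frffrSP => frffrPrP   [S ::= P r]
frffrPrP => frffrfrfrP   [P ::= f r f]
frffrfrfrP => frffrfrfrfrf   [P ::= f r f]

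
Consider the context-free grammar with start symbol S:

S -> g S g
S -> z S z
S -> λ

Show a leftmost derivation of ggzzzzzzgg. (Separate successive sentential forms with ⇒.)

S ⇒ gSg ⇒ ggSgg ⇒ ggzSzgg ⇒ ggzzSzzgg ⇒ ggzzzSzzzgg ⇒ ggzzzzzzgg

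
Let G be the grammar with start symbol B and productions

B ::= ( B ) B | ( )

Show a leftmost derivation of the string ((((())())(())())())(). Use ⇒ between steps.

B ⇒ (B)B ⇒ ((B)B)B ⇒ (((B)B)B)B ⇒ ((((B)B)B)B)B ⇒ ((((())B)B)B)B ⇒ ((((())())B)B)B ⇒ ((((())())(B)B)B)B ⇒ ((((())())(())B)B)B ⇒ ((((())())(())())B)B ⇒ ((((())())(())())())B ⇒ ((((())())(())())())()

B ⇒ (B)B   [B ::= ( B ) B]
(B)B ⇒ ((B)B)B   [B ::= ( B ) B]
((B)B)B ⇒ (((B)B)B)B   [B ::= ( B ) B]
(((B)B)B)B ⇒ ((((B)B)B)B)B   [B ::= ( B ) B]
((((B)B)B)B)B ⇒ ((((())B)B)B)B   [B ::= ( )]
((((())B)B)B)B ⇒ ((((())())B)B)B   [B ::= ( )]
((((())())B)B)B ⇒ ((((())())(B)B)B)B   [B ::= ( B ) B]
((((())())(B)B)B)B ⇒ ((((())())(())B)B)B   [B ::= ( )]
((((())())(())B)B)B ⇒ ((((())())(())())B)B   [B ::= ( )]
((((())())(())())B)B ⇒ ((((())())(())())())B   [B ::= ( )]
((((())())(())())())B ⇒ ((((())())(())())())()   [B ::= ( )]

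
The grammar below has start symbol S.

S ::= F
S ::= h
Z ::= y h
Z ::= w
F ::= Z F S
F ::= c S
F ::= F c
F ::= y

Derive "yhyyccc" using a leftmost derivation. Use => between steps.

S => F   [S ::= F]
F => ZFS   [F ::= Z F S]
ZFS => yhFS   [Z ::= y h]
yhFS => yhyS   [F ::= y]
yhyS => yhyF   [S ::= F]
yhyF => yhyFc   [F ::= F c]
yhyFc => yhyFcc   [F ::= F c]
yhyFcc => yhyFccc   [F ::= F c]
yhyFccc => yhyyccc   [F ::= y]

S=>F=>ZFS=>yhFS=>yhyS=>yhyF=>yhyFc=>yhyFcc=>yhyFccc=>yhyyccc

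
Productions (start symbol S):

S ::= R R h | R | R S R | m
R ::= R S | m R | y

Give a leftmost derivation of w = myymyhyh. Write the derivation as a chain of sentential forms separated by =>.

S => RRh   [S ::= R R h]
RRh => mRRh   [R ::= m R]
mRRh => mRSRh   [R ::= R S]
mRSRh => mySRh   [R ::= y]
mySRh => myRRhRh   [S ::= R R h]
myRRhRh => myyRhRh   [R ::= y]
myyRhRh => myymRhRh   [R ::= m R]
myymRhRh => myymyhRh   [R ::= y]
myymyhRh => myymyhyh   [R ::= y]

S => RRh => mRRh => mRSRh => mySRh => myRRhRh => myyRhRh => myymRhRh => myymyhRh => myymyhyh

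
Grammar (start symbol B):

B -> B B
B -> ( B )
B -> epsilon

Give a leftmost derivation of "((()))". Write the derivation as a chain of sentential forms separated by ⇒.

B ⇒ (B) ⇒ ((B)) ⇒ ((BB)) ⇒ (((B)B)) ⇒ ((()B)) ⇒ ((()))

B ⇒ (B)   [B -> ( B )]
(B) ⇒ ((B))   [B -> ( B )]
((B)) ⇒ ((BB))   [B -> B B]
((BB)) ⇒ (((B)B))   [B -> ( B )]
(((B)B)) ⇒ ((()B))   [B -> epsilon]
((()B)) ⇒ ((()))   [B -> epsilon]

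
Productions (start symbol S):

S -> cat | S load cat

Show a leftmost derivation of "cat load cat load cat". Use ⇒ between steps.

S ⇒ S load cat   [S -> S load cat]
S load cat ⇒ S load cat load cat   [S -> S load cat]
S load cat load cat ⇒ cat load cat load cat   [S -> cat]

S ⇒ S load cat ⇒ S load cat load cat ⇒ cat load cat load cat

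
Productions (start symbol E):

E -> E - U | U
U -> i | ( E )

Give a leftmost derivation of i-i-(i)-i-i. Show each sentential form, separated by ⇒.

E⇒E-U⇒E-U-U⇒E-U-U-U⇒E-U-U-U-U⇒U-U-U-U-U⇒i-U-U-U-U⇒i-i-U-U-U⇒i-i-(E)-U-U⇒i-i-(U)-U-U⇒i-i-(i)-U-U⇒i-i-(i)-i-U⇒i-i-(i)-i-i

E ⇒ E-U   [E -> E - U]
E-U ⇒ E-U-U   [E -> E - U]
E-U-U ⇒ E-U-U-U   [E -> E - U]
E-U-U-U ⇒ E-U-U-U-U   [E -> E - U]
E-U-U-U-U ⇒ U-U-U-U-U   [E -> U]
U-U-U-U-U ⇒ i-U-U-U-U   [U -> i]
i-U-U-U-U ⇒ i-i-U-U-U   [U -> i]
i-i-U-U-U ⇒ i-i-(E)-U-U   [U -> ( E )]
i-i-(E)-U-U ⇒ i-i-(U)-U-U   [E -> U]
i-i-(U)-U-U ⇒ i-i-(i)-U-U   [U -> i]
i-i-(i)-U-U ⇒ i-i-(i)-i-U   [U -> i]
i-i-(i)-i-U ⇒ i-i-(i)-i-i   [U -> i]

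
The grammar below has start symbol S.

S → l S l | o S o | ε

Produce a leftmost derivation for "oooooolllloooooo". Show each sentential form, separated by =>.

S => oSo   [S → o S o]
oSo => ooSoo   [S → o S o]
ooSoo => oooSooo   [S → o S o]
oooSooo => ooooSoooo   [S → o S o]
ooooSoooo => oooooSooooo   [S → o S o]
oooooSooooo => ooooooSoooooo   [S → o S o]
ooooooSoooooo => oooooolSloooooo   [S → l S l]
oooooolSloooooo => oooooollSlloooooo   [S → l S l]
oooooollSlloooooo => oooooolllloooooo   [S → ε]

S => oSo => ooSoo => oooSooo => ooooSoooo => oooooSooooo => ooooooSoooooo => oooooolSloooooo => oooooollSlloooooo => oooooolllloooooo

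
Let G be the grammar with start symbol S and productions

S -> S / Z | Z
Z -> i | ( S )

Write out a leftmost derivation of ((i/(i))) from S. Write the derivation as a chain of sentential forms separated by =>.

S => Z => (S) => (Z) => ((S)) => ((S/Z)) => ((Z/Z)) => ((i/Z)) => ((i/(S))) => ((i/(Z))) => ((i/(i)))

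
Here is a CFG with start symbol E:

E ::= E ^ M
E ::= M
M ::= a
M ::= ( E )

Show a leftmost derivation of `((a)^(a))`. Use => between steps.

E => M   [E ::= M]
M => (E)   [M ::= ( E )]
(E) => (E^M)   [E ::= E ^ M]
(E^M) => (M^M)   [E ::= M]
(M^M) => ((E)^M)   [M ::= ( E )]
((E)^M) => ((M)^M)   [E ::= M]
((M)^M) => ((a)^M)   [M ::= a]
((a)^M) => ((a)^(E))   [M ::= ( E )]
((a)^(E)) => ((a)^(M))   [E ::= M]
((a)^(M)) => ((a)^(a))   [M ::= a]

E => M => (E) => (E^M) => (M^M) => ((E)^M) => ((M)^M) => ((a)^M) => ((a)^(E)) => ((a)^(M)) => ((a)^(a))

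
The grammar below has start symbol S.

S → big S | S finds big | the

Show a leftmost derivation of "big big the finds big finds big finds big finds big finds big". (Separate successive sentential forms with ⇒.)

S ⇒ S finds big ⇒ S finds big finds big ⇒ S finds big finds big finds big ⇒ S finds big finds big finds big finds big ⇒ big S finds big finds big finds big finds big ⇒ big big S finds big finds big finds big finds big ⇒ big big S finds big finds big finds big finds big finds big ⇒ big big the finds big finds big finds big finds big finds big

S ⇒ S finds big   [S → S finds big]
S finds big ⇒ S finds big finds big   [S → S finds big]
S finds big finds big ⇒ S finds big finds big finds big   [S → S finds big]
S finds big finds big finds big ⇒ S finds big finds big finds big finds big   [S → S finds big]
S finds big finds big finds big finds big ⇒ big S finds big finds big finds big finds big   [S → big S]
big S finds big finds big finds big finds big ⇒ big big S finds big finds big finds big finds big   [S → big S]
big big S finds big finds big finds big finds big ⇒ big big S finds big finds big finds big finds big finds big   [S → S finds big]
big big S finds big finds big finds big finds big finds big ⇒ big big the finds big finds big finds big finds big finds big   [S → the]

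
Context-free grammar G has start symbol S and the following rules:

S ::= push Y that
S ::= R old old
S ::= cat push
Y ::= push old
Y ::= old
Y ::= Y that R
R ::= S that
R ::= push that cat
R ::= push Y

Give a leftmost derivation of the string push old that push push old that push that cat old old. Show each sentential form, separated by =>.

S => R old old => push Y old old => push Y that R old old => push Y that R that R old old => push old that R that R old old => push old that push Y that R old old => push old that push push old that R old old => push old that push push old that push that cat old old

S => R old old   [S ::= R old old]
R old old => push Y old old   [R ::= push Y]
push Y old old => push Y that R old old   [Y ::= Y that R]
push Y that R old old => push Y that R that R old old   [Y ::= Y that R]
push Y that R that R old old => push old that R that R old old   [Y ::= old]
push old that R that R old old => push old that push Y that R old old   [R ::= push Y]
push old that push Y that R old old => push old that push push old that R old old   [Y ::= push old]
push old that push push old that R old old => push old that push push old that push that cat old old   [R ::= push that cat]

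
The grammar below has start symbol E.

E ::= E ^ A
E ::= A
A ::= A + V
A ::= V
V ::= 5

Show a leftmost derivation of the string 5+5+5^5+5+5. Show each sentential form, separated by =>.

E => E^A   [E ::= E ^ A]
E^A => A^A   [E ::= A]
A^A => A+V^A   [A ::= A + V]
A+V^A => A+V+V^A   [A ::= A + V]
A+V+V^A => V+V+V^A   [A ::= V]
V+V+V^A => 5+V+V^A   [V ::= 5]
5+V+V^A => 5+5+V^A   [V ::= 5]
5+5+V^A => 5+5+5^A   [V ::= 5]
5+5+5^A => 5+5+5^A+V   [A ::= A + V]
5+5+5^A+V => 5+5+5^A+V+V   [A ::= A + V]
5+5+5^A+V+V => 5+5+5^V+V+V   [A ::= V]
5+5+5^V+V+V => 5+5+5^5+V+V   [V ::= 5]
5+5+5^5+V+V => 5+5+5^5+5+V   [V ::= 5]
5+5+5^5+5+V => 5+5+5^5+5+5   [V ::= 5]

E => E^A => A^A => A+V^A => A+V+V^A => V+V+V^A => 5+V+V^A => 5+5+V^A => 5+5+5^A => 5+5+5^A+V => 5+5+5^A+V+V => 5+5+5^V+V+V => 5+5+5^5+V+V => 5+5+5^5+5+V => 5+5+5^5+5+5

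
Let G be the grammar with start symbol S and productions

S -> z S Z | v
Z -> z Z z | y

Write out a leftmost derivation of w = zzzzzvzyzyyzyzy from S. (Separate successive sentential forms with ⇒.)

S ⇒ zSZ   [S -> z S Z]
zSZ ⇒ zzSZZ   [S -> z S Z]
zzSZZ ⇒ zzzSZZZ   [S -> z S Z]
zzzSZZZ ⇒ zzzzSZZZZ   [S -> z S Z]
zzzzSZZZZ ⇒ zzzzzSZZZZZ   [S -> z S Z]
zzzzzSZZZZZ ⇒ zzzzzvZZZZZ   [S -> v]
zzzzzvZZZZZ ⇒ zzzzzvzZzZZZZ   [Z -> z Z z]
zzzzzvzZzZZZZ ⇒ zzzzzvzyzZZZZ   [Z -> y]
zzzzzvzyzZZZZ ⇒ zzzzzvzyzyZZZ   [Z -> y]
zzzzzvzyzyZZZ ⇒ zzzzzvzyzyyZZ   [Z -> y]
zzzzzvzyzyyZZ ⇒ zzzzzvzyzyyzZzZ   [Z -> z Z z]
zzzzzvzyzyyzZzZ ⇒ zzzzzvzyzyyzyzZ   [Z -> y]
zzzzzvzyzyyzyzZ ⇒ zzzzzvzyzyyzyzy   [Z -> y]

S ⇒ zSZ ⇒ zzSZZ ⇒ zzzSZZZ ⇒ zzzzSZZZZ ⇒ zzzzzSZZZZZ ⇒ zzzzzvZZZZZ ⇒ zzzzzvzZzZZZZ ⇒ zzzzzvzyzZZZZ ⇒ zzzzzvzyzyZZZ ⇒ zzzzzvzyzyyZZ ⇒ zzzzzvzyzyyzZzZ ⇒ zzzzzvzyzyyzyzZ ⇒ zzzzzvzyzyyzyzy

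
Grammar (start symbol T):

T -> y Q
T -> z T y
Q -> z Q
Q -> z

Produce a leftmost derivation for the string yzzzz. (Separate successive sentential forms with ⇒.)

T ⇒ yQ   [T -> y Q]
yQ ⇒ yzQ   [Q -> z Q]
yzQ ⇒ yzzQ   [Q -> z Q]
yzzQ ⇒ yzzzQ   [Q -> z Q]
yzzzQ ⇒ yzzzz   [Q -> z]

T ⇒ yQ ⇒ yzQ ⇒ yzzQ ⇒ yzzzQ ⇒ yzzzz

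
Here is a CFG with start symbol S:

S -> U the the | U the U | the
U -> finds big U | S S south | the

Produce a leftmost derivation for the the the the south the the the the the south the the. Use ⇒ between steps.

S ⇒ U the the ⇒ S S south the the ⇒ U the the S south the the ⇒ S S south the the S south the the ⇒ the S south the the S south the the ⇒ the U the U south the the S south the the ⇒ the the the U south the the S south the the ⇒ the the the the south the the S south the the ⇒ the the the the south the the U the the south the the ⇒ the the the the south the the the the the south the the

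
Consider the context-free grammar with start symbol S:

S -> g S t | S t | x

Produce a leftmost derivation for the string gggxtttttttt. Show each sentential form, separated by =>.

S => gSt => ggStt => ggSttt => ggStttt => ggSttttt => ggStttttt => ggSttttttt => gggStttttttt => gggxtttttttt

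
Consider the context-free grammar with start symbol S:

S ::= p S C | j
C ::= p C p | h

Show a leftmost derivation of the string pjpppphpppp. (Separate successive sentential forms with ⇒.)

S ⇒ pSC   [S ::= p S C]
pSC ⇒ pjC   [S ::= j]
pjC ⇒ pjpCp   [C ::= p C p]
pjpCp ⇒ pjppCpp   [C ::= p C p]
pjppCpp ⇒ pjpppCppp   [C ::= p C p]
pjpppCppp ⇒ pjppppCpppp   [C ::= p C p]
pjppppCpppp ⇒ pjpppphpppp   [C ::= h]

S⇒pSC⇒pjC⇒pjpCp⇒pjppCpp⇒pjpppCppp⇒pjppppCpppp⇒pjpppphpppp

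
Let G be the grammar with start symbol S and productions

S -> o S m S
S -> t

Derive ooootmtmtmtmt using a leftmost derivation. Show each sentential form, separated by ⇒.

S ⇒ oSmS ⇒ ooSmSmS ⇒ oooSmSmSmS ⇒ ooooSmSmSmSmS ⇒ ooootmSmSmSmS ⇒ ooootmtmSmSmS ⇒ ooootmtmtmSmS ⇒ ooootmtmtmtmS ⇒ ooootmtmtmtmt

S ⇒ oSmS   [S -> o S m S]
oSmS ⇒ ooSmSmS   [S -> o S m S]
ooSmSmS ⇒ oooSmSmSmS   [S -> o S m S]
oooSmSmSmS ⇒ ooooSmSmSmSmS   [S -> o S m S]
ooooSmSmSmSmS ⇒ ooootmSmSmSmS   [S -> t]
ooootmSmSmSmS ⇒ ooootmtmSmSmS   [S -> t]
ooootmtmSmSmS ⇒ ooootmtmtmSmS   [S -> t]
ooootmtmtmSmS ⇒ ooootmtmtmtmS   [S -> t]
ooootmtmtmtmS ⇒ ooootmtmtmtmt   [S -> t]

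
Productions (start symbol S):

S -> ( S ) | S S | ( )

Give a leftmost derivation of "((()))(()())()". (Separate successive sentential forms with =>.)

S => SS => (S)S => ((S))S => ((()))S => ((()))SS => ((()))(S)S => ((()))(SS)S => ((()))(()S)S => ((()))(()())S => ((()))(()())()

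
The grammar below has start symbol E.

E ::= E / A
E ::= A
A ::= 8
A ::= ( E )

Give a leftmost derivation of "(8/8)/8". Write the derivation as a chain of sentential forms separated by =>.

E => E/A => A/A => (E)/A => (E/A)/A => (A/A)/A => (8/A)/A => (8/8)/A => (8/8)/8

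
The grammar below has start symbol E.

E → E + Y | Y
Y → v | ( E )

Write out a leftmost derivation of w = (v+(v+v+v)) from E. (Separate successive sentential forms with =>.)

E => Y   [E → Y]
Y => (E)   [Y → ( E )]
(E) => (E+Y)   [E → E + Y]
(E+Y) => (Y+Y)   [E → Y]
(Y+Y) => (v+Y)   [Y → v]
(v+Y) => (v+(E))   [Y → ( E )]
(v+(E)) => (v+(E+Y))   [E → E + Y]
(v+(E+Y)) => (v+(E+Y+Y))   [E → E + Y]
(v+(E+Y+Y)) => (v+(Y+Y+Y))   [E → Y]
(v+(Y+Y+Y)) => (v+(v+Y+Y))   [Y → v]
(v+(v+Y+Y)) => (v+(v+v+Y))   [Y → v]
(v+(v+v+Y)) => (v+(v+v+v))   [Y → v]

E => Y => (E) => (E+Y) => (Y+Y) => (v+Y) => (v+(E)) => (v+(E+Y)) => (v+(E+Y+Y)) => (v+(Y+Y+Y)) => (v+(v+Y+Y)) => (v+(v+v+Y)) => (v+(v+v+v))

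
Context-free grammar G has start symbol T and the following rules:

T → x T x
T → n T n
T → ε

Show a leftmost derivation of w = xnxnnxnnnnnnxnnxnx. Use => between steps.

T => xTx => xnTnx => xnxTxnx => xnxnTnxnx => xnxnnTnnxnx => xnxnnxTxnnxnx => xnxnnxnTnxnnxnx => xnxnnxnnTnnxnnxnx => xnxnnxnnnTnnnxnnxnx => xnxnnxnnnnnnxnnxnx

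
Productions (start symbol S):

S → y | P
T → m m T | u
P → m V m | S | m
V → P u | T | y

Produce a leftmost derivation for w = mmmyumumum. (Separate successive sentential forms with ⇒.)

S ⇒ P   [S → P]
P ⇒ mVm   [P → m V m]
mVm ⇒ mPum   [V → P u]
mPum ⇒ mmVmum   [P → m V m]
mmVmum ⇒ mmPumum   [V → P u]
mmPumum ⇒ mmmVmumum   [P → m V m]
mmmVmumum ⇒ mmmPumumum   [V → P u]
mmmPumumum ⇒ mmmSumumum   [P → S]
mmmSumumum ⇒ mmmyumumum   [S → y]

S ⇒ P ⇒ mVm ⇒ mPum ⇒ mmVmum ⇒ mmPumum ⇒ mmmVmumum ⇒ mmmPumumum ⇒ mmmSumumum ⇒ mmmyumumum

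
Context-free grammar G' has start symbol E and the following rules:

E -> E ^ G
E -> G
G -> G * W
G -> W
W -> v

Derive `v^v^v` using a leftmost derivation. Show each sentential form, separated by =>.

E => E^G   [E -> E ^ G]
E^G => E^G^G   [E -> E ^ G]
E^G^G => G^G^G   [E -> G]
G^G^G => W^G^G   [G -> W]
W^G^G => v^G^G   [W -> v]
v^G^G => v^W^G   [G -> W]
v^W^G => v^v^G   [W -> v]
v^v^G => v^v^W   [G -> W]
v^v^W => v^v^v   [W -> v]

E => E^G => E^G^G => G^G^G => W^G^G => v^G^G => v^W^G => v^v^G => v^v^W => v^v^v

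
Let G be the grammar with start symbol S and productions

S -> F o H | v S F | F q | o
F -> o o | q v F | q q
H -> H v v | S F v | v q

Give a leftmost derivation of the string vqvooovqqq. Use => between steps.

S => vSF   [S -> v S F]
vSF => vFoHF   [S -> F o H]
vFoHF => vqvFoHF   [F -> q v F]
vqvFoHF => vqvoooHF   [F -> o o]
vqvoooHF => vqvooovqF   [H -> v q]
vqvooovqF => vqvooovqqq   [F -> q q]

S => vSF => vFoHF => vqvFoHF => vqvoooHF => vqvooovqF => vqvooovqqq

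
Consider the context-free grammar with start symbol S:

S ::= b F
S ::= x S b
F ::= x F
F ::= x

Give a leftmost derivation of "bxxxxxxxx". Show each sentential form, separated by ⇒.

S ⇒ bF ⇒ bxF ⇒ bxxF ⇒ bxxxF ⇒ bxxxxF ⇒ bxxxxxF ⇒ bxxxxxxF ⇒ bxxxxxxxF ⇒ bxxxxxxxx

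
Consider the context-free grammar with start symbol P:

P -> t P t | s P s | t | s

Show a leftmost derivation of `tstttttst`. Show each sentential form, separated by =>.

P => tPt => tsPst => tstPtst => tsttPttst => tstttttst

P => tPt   [P -> t P t]
tPt => tsPst   [P -> s P s]
tsPst => tstPtst   [P -> t P t]
tstPtst => tsttPttst   [P -> t P t]
tsttPttst => tstttttst   [P -> t]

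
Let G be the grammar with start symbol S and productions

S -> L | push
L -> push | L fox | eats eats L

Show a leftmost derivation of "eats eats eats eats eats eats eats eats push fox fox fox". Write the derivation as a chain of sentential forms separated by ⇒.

S ⇒ L   [S -> L]
L ⇒ eats eats L   [L -> eats eats L]
eats eats L ⇒ eats eats eats eats L   [L -> eats eats L]
eats eats eats eats L ⇒ eats eats eats eats L fox   [L -> L fox]
eats eats eats eats L fox ⇒ eats eats eats eats eats eats L fox   [L -> eats eats L]
eats eats eats eats eats eats L fox ⇒ eats eats eats eats eats eats eats eats L fox   [L -> eats eats L]
eats eats eats eats eats eats eats eats L fox ⇒ eats eats eats eats eats eats eats eats L fox fox   [L -> L fox]
eats eats eats eats eats eats eats eats L fox fox ⇒ eats eats eats eats eats eats eats eats L fox fox fox   [L -> L fox]
eats eats eats eats eats eats eats eats L fox fox fox ⇒ eats eats eats eats eats eats eats eats push fox fox fox   [L -> push]

S ⇒ L ⇒ eats eats L ⇒ eats eats eats eats L ⇒ eats eats eats eats L fox ⇒ eats eats eats eats eats eats L fox ⇒ eats eats eats eats eats eats eats eats L fox ⇒ eats eats eats eats eats eats eats eats L fox fox ⇒ eats eats eats eats eats eats eats eats L fox fox fox ⇒ eats eats eats eats eats eats eats eats push fox fox fox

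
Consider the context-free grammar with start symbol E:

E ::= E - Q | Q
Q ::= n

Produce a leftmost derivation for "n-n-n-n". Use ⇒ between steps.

E⇒E-Q⇒E-Q-Q⇒E-Q-Q-Q⇒Q-Q-Q-Q⇒n-Q-Q-Q⇒n-n-Q-Q⇒n-n-n-Q⇒n-n-n-n

E ⇒ E-Q   [E ::= E - Q]
E-Q ⇒ E-Q-Q   [E ::= E - Q]
E-Q-Q ⇒ E-Q-Q-Q   [E ::= E - Q]
E-Q-Q-Q ⇒ Q-Q-Q-Q   [E ::= Q]
Q-Q-Q-Q ⇒ n-Q-Q-Q   [Q ::= n]
n-Q-Q-Q ⇒ n-n-Q-Q   [Q ::= n]
n-n-Q-Q ⇒ n-n-n-Q   [Q ::= n]
n-n-n-Q ⇒ n-n-n-n   [Q ::= n]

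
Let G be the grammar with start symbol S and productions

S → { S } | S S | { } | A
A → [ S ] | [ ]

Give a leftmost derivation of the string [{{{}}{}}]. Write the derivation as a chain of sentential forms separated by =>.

S => A => [S] => [{S}] => [{SS}] => [{{S}S}] => [{{{}}S}] => [{{{}}{}}]

S => A   [S → A]
A => [S]   [A → [ S ]]
[S] => [{S}]   [S → { S }]
[{S}] => [{SS}]   [S → S S]
[{SS}] => [{{S}S}]   [S → { S }]
[{{S}S}] => [{{{}}S}]   [S → { }]
[{{{}}S}] => [{{{}}{}}]   [S → { }]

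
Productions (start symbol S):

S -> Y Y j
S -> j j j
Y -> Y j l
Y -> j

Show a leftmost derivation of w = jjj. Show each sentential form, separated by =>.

S => YYj => jYj => jjj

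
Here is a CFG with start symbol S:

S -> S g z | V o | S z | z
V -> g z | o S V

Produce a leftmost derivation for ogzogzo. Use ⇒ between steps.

S ⇒ Vo ⇒ oSVo ⇒ oVoVo ⇒ ogzoVo ⇒ ogzogzo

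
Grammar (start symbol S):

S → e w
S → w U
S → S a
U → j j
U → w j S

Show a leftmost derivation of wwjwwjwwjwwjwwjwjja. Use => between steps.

S => wU => wwjS => wwjSa => wwjwUa => wwjwwjSa => wwjwwjwUa => wwjwwjwwjSa => wwjwwjwwjwUa => wwjwwjwwjwwjSa => wwjwwjwwjwwjwUa => wwjwwjwwjwwjwwjSa => wwjwwjwwjwwjwwjwUa => wwjwwjwwjwwjwwjwjja

S => wU   [S → w U]
wU => wwjS   [U → w j S]
wwjS => wwjSa   [S → S a]
wwjSa => wwjwUa   [S → w U]
wwjwUa => wwjwwjSa   [U → w j S]
wwjwwjSa => wwjwwjwUa   [S → w U]
wwjwwjwUa => wwjwwjwwjSa   [U → w j S]
wwjwwjwwjSa => wwjwwjwwjwUa   [S → w U]
wwjwwjwwjwUa => wwjwwjwwjwwjSa   [U → w j S]
wwjwwjwwjwwjSa => wwjwwjwwjwwjwUa   [S → w U]
wwjwwjwwjwwjwUa => wwjwwjwwjwwjwwjSa   [U → w j S]
wwjwwjwwjwwjwwjSa => wwjwwjwwjwwjwwjwUa   [S → w U]
wwjwwjwwjwwjwwjwUa => wwjwwjwwjwwjwwjwjja   [U → j j]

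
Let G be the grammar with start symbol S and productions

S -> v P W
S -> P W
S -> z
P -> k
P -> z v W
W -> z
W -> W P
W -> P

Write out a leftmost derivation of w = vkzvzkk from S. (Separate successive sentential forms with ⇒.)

S ⇒ vPW   [S -> v P W]
vPW ⇒ vkW   [P -> k]
vkW ⇒ vkP   [W -> P]
vkP ⇒ vkzvW   [P -> z v W]
vkzvW ⇒ vkzvWP   [W -> W P]
vkzvWP ⇒ vkzvWPP   [W -> W P]
vkzvWPP ⇒ vkzvzPP   [W -> z]
vkzvzPP ⇒ vkzvzkP   [P -> k]
vkzvzkP ⇒ vkzvzkk   [P -> k]

S ⇒ vPW ⇒ vkW ⇒ vkP ⇒ vkzvW ⇒ vkzvWP ⇒ vkzvWPP ⇒ vkzvzPP ⇒ vkzvzkP ⇒ vkzvzkk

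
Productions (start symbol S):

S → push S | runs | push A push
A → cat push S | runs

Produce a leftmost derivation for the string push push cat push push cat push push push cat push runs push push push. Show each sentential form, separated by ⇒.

S ⇒ push S ⇒ push push A push ⇒ push push cat push S push ⇒ push push cat push push A push push ⇒ push push cat push push cat push S push push ⇒ push push cat push push cat push push S push push ⇒ push push cat push push cat push push push A push push push ⇒ push push cat push push cat push push push cat push S push push push ⇒ push push cat push push cat push push push cat push runs push push push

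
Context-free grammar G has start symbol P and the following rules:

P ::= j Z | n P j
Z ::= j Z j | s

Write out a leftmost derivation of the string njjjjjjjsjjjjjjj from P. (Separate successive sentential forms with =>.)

P => nPj => njZj => njjZjj => njjjZjjj => njjjjZjjjj => njjjjjZjjjjj => njjjjjjZjjjjjj => njjjjjjjZjjjjjjj => njjjjjjjsjjjjjjj

P => nPj   [P ::= n P j]
nPj => njZj   [P ::= j Z]
njZj => njjZjj   [Z ::= j Z j]
njjZjj => njjjZjjj   [Z ::= j Z j]
njjjZjjj => njjjjZjjjj   [Z ::= j Z j]
njjjjZjjjj => njjjjjZjjjjj   [Z ::= j Z j]
njjjjjZjjjjj => njjjjjjZjjjjjj   [Z ::= j Z j]
njjjjjjZjjjjjj => njjjjjjjZjjjjjjj   [Z ::= j Z j]
njjjjjjjZjjjjjjj => njjjjjjjsjjjjjjj   [Z ::= s]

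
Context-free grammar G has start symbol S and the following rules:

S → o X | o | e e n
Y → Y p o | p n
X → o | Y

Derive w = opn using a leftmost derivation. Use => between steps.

S => oX => oY => opn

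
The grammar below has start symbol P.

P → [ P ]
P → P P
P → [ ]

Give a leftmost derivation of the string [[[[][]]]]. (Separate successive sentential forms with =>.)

P=>[P]=>[[P]]=>[[[P]]]=>[[[PP]]]=>[[[[]P]]]=>[[[[][]]]]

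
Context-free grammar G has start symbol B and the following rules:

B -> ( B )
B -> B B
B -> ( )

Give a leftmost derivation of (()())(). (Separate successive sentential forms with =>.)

B=>BB=>(B)B=>(BB)B=>(()B)B=>(()())B=>(()())()

B => BB   [B -> B B]
BB => (B)B   [B -> ( B )]
(B)B => (BB)B   [B -> B B]
(BB)B => (()B)B   [B -> ( )]
(()B)B => (()())B   [B -> ( )]
(()())B => (()())()   [B -> ( )]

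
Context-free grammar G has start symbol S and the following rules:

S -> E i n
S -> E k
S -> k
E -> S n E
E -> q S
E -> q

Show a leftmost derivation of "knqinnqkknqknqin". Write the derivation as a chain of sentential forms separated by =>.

S => Ein => SnEin => EknEin => SnEknEin => knEknEin => knSnEknEin => knEknEknEin => knSnEknEknEin => knEinnEknEknEin => knqinnEknEknEin => knqinnqSknEknEin => knqinnqkknEknEin => knqinnqkknqknEin => knqinnqkknqknqin

S => Ein   [S -> E i n]
Ein => SnEin   [E -> S n E]
SnEin => EknEin   [S -> E k]
EknEin => SnEknEin   [E -> S n E]
SnEknEin => knEknEin   [S -> k]
knEknEin => knSnEknEin   [E -> S n E]
knSnEknEin => knEknEknEin   [S -> E k]
knEknEknEin => knSnEknEknEin   [E -> S n E]
knSnEknEknEin => knEinnEknEknEin   [S -> E i n]
knEinnEknEknEin => knqinnEknEknEin   [E -> q]
knqinnEknEknEin => knqinnqSknEknEin   [E -> q S]
knqinnqSknEknEin => knqinnqkknEknEin   [S -> k]
knqinnqkknEknEin => knqinnqkknqknEin   [E -> q]
knqinnqkknqknEin => knqinnqkknqknqin   [E -> q]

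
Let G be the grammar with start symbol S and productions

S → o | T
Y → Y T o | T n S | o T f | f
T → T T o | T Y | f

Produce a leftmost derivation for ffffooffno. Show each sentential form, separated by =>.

S => T   [S → T]
T => TY   [T → T Y]
TY => fY   [T → f]
fY => fTnS   [Y → T n S]
fTnS => fTYnS   [T → T Y]
fTYnS => fTYYnS   [T → T Y]
fTYYnS => fTToYYnS   [T → T T o]
fTToYYnS => ffToYYnS   [T → f]
ffToYYnS => ffTTooYYnS   [T → T T o]
ffTTooYYnS => fffTooYYnS   [T → f]
fffTooYYnS => ffffooYYnS   [T → f]
ffffooYYnS => ffffoofYnS   [Y → f]
ffffoofYnS => ffffooffnS   [Y → f]
ffffooffnS => ffffooffno   [S → o]

S=>T=>TY=>fY=>fTnS=>fTYnS=>fTYYnS=>fTToYYnS=>ffToYYnS=>ffTTooYYnS=>fffTooYYnS=>ffffooYYnS=>ffffoofYnS=>ffffooffnS=>ffffooffno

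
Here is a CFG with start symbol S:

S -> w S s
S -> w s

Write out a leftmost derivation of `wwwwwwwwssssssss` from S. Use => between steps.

S => wSs => wwSss => wwwSsss => wwwwSssss => wwwwwSsssss => wwwwwwSssssss => wwwwwwwSsssssss => wwwwwwwwssssssss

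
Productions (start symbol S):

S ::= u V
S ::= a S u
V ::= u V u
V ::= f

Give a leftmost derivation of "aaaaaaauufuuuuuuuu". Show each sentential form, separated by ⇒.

S ⇒ aSu ⇒ aaSuu ⇒ aaaSuuu ⇒ aaaaSuuuu ⇒ aaaaaSuuuuu ⇒ aaaaaaSuuuuuu ⇒ aaaaaaaSuuuuuuu ⇒ aaaaaaauVuuuuuuu ⇒ aaaaaaauuVuuuuuuuu ⇒ aaaaaaauufuuuuuuuu

S ⇒ aSu   [S ::= a S u]
aSu ⇒ aaSuu   [S ::= a S u]
aaSuu ⇒ aaaSuuu   [S ::= a S u]
aaaSuuu ⇒ aaaaSuuuu   [S ::= a S u]
aaaaSuuuu ⇒ aaaaaSuuuuu   [S ::= a S u]
aaaaaSuuuuu ⇒ aaaaaaSuuuuuu   [S ::= a S u]
aaaaaaSuuuuuu ⇒ aaaaaaaSuuuuuuu   [S ::= a S u]
aaaaaaaSuuuuuuu ⇒ aaaaaaauVuuuuuuu   [S ::= u V]
aaaaaaauVuuuuuuu ⇒ aaaaaaauuVuuuuuuuu   [V ::= u V u]
aaaaaaauuVuuuuuuuu ⇒ aaaaaaauufuuuuuuuu   [V ::= f]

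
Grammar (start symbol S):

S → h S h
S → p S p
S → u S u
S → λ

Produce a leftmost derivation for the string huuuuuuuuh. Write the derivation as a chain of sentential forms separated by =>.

S=>hSh=>huSuh=>huuSuuh=>huuuSuuuh=>huuuuSuuuuh=>huuuuuuuuh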